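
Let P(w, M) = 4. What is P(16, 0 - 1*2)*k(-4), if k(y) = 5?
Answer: 20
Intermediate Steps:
P(16, 0 - 1*2)*k(-4) = 4*5 = 20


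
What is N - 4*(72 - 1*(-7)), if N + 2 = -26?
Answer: -344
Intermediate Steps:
N = -28 (N = -2 - 26 = -28)
N - 4*(72 - 1*(-7)) = -28 - 4*(72 - 1*(-7)) = -28 - 4*(72 + 7) = -28 - 4*79 = -28 - 316 = -344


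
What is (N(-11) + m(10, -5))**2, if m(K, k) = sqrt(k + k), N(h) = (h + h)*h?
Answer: (242 + I*sqrt(10))**2 ≈ 58554.0 + 1530.5*I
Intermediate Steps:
N(h) = 2*h**2 (N(h) = (2*h)*h = 2*h**2)
m(K, k) = sqrt(2)*sqrt(k) (m(K, k) = sqrt(2*k) = sqrt(2)*sqrt(k))
(N(-11) + m(10, -5))**2 = (2*(-11)**2 + sqrt(2)*sqrt(-5))**2 = (2*121 + sqrt(2)*(I*sqrt(5)))**2 = (242 + I*sqrt(10))**2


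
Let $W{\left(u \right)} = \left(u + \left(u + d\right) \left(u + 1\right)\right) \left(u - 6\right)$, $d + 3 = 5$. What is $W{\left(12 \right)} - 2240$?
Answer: $-1076$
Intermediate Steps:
$d = 2$ ($d = -3 + 5 = 2$)
$W{\left(u \right)} = \left(-6 + u\right) \left(u + \left(1 + u\right) \left(2 + u\right)\right)$ ($W{\left(u \right)} = \left(u + \left(u + 2\right) \left(u + 1\right)\right) \left(u - 6\right) = \left(u + \left(2 + u\right) \left(1 + u\right)\right) \left(-6 + u\right) = \left(u + \left(1 + u\right) \left(2 + u\right)\right) \left(-6 + u\right) = \left(-6 + u\right) \left(u + \left(1 + u\right) \left(2 + u\right)\right)$)
$W{\left(12 \right)} - 2240 = \left(-12 + 12^{3} - 264 - 2 \cdot 12^{2}\right) - 2240 = \left(-12 + 1728 - 264 - 288\right) - 2240 = 1164 - 2240 = -1076$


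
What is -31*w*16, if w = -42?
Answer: 20832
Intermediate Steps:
-31*w*16 = -31*(-42)*16 = 1302*16 = 20832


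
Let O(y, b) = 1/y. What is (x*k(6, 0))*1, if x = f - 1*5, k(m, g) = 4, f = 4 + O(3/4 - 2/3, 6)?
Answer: 44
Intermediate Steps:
f = 16 (f = 4 + 1/(3/4 - 2/3) = 4 + 1/(3*(¼) - 2*⅓) = 4 + 1/(¾ - ⅔) = 4 + 1/(1/12) = 4 + 12 = 16)
x = 11 (x = 16 - 1*5 = 16 - 5 = 11)
(x*k(6, 0))*1 = (11*4)*1 = 44*1 = 44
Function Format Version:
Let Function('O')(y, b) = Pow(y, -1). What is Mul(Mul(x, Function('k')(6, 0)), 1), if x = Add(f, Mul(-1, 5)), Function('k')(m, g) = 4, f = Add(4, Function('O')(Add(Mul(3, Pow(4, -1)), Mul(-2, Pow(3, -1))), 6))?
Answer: 44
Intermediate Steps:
f = 16 (f = Add(4, Pow(Add(Mul(3, Pow(4, -1)), Mul(-2, Pow(3, -1))), -1)) = Add(4, Pow(Add(Mul(3, Rational(1, 4)), Mul(-2, Rational(1, 3))), -1)) = Add(4, Pow(Add(Rational(3, 4), Rational(-2, 3)), -1)) = Add(4, Pow(Rational(1, 12), -1)) = Add(4, 12) = 16)
x = 11 (x = Add(16, Mul(-1, 5)) = Add(16, -5) = 11)
Mul(Mul(x, Function('k')(6, 0)), 1) = Mul(Mul(11, 4), 1) = Mul(44, 1) = 44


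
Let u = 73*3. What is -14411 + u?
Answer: -14192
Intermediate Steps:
u = 219
-14411 + u = -14411 + 219 = -14192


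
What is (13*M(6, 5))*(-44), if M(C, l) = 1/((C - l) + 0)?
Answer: -572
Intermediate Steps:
M(C, l) = 1/(C - l)
(13*M(6, 5))*(-44) = (13/(6 - 1*5))*(-44) = (13/(6 - 5))*(-44) = (13/1)*(-44) = (13*1)*(-44) = 13*(-44) = -572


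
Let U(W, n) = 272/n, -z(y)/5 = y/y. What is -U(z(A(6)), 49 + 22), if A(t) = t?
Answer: -272/71 ≈ -3.8310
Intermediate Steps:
z(y) = -5 (z(y) = -5*y/y = -5*1 = -5)
-U(z(A(6)), 49 + 22) = -272/(49 + 22) = -272/71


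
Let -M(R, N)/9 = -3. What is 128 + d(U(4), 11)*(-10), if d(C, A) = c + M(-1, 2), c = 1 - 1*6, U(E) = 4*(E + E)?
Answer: -92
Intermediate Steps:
U(E) = 8*E (U(E) = 4*(2*E) = 8*E)
M(R, N) = 27 (M(R, N) = -9*(-3) = 27)
c = -5 (c = 1 - 6 = -5)
d(C, A) = 22 (d(C, A) = -5 + 27 = 22)
128 + d(U(4), 11)*(-10) = 128 + 22*(-10) = 128 - 220 = -92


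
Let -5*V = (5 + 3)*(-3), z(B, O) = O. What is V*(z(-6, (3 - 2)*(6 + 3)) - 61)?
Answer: -1248/5 ≈ -249.60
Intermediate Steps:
V = 24/5 (V = -(5 + 3)*(-3)/5 = -8*(-3)/5 = -⅕*(-24) = 24/5 ≈ 4.8000)
V*(z(-6, (3 - 2)*(6 + 3)) - 61) = 24*((3 - 2)*(6 + 3) - 61)/5 = 24*(1*9 - 61)/5 = 24*(9 - 61)/5 = (24/5)*(-52) = -1248/5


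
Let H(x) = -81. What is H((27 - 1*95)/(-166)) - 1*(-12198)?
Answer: 12117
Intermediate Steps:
H((27 - 1*95)/(-166)) - 1*(-12198) = -81 - 1*(-12198) = -81 + 12198 = 12117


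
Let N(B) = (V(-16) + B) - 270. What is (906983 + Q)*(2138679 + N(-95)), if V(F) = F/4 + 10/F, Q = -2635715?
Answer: -7393127684925/2 ≈ -3.6966e+12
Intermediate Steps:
V(F) = 10/F + F/4 (V(F) = F*(¼) + 10/F = F/4 + 10/F = 10/F + F/4)
N(B) = -2197/8 + B (N(B) = ((10/(-16) + (¼)*(-16)) + B) - 270 = ((10*(-1/16) - 4) + B) - 270 = ((-5/8 - 4) + B) - 270 = (-37/8 + B) - 270 = -2197/8 + B)
(906983 + Q)*(2138679 + N(-95)) = (906983 - 2635715)*(2138679 + (-2197/8 - 95)) = -1728732*(2138679 - 2957/8) = -1728732*17106475/8 = -7393127684925/2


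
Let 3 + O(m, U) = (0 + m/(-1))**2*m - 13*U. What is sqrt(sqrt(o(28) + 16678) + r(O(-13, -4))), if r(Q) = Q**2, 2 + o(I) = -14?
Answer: sqrt(4613904 + sqrt(16662)) ≈ 2148.0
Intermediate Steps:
o(I) = -16 (o(I) = -2 - 14 = -16)
O(m, U) = -3 + m**3 - 13*U (O(m, U) = -3 + ((0 + m/(-1))**2*m - 13*U) = -3 + ((0 + m*(-1))**2*m - 13*U) = -3 + ((0 - m)**2*m - 13*U) = -3 + ((-m)**2*m - 13*U) = -3 + (m**2*m - 13*U) = -3 + (m**3 - 13*U) = -3 + m**3 - 13*U)
sqrt(sqrt(o(28) + 16678) + r(O(-13, -4))) = sqrt(sqrt(-16 + 16678) + (-3 + (-13)**3 - 13*(-4))**2) = sqrt(sqrt(16662) + (-3 - 2197 + 52)**2) = sqrt(sqrt(16662) + (-2148)**2) = sqrt(sqrt(16662) + 4613904) = sqrt(4613904 + sqrt(16662))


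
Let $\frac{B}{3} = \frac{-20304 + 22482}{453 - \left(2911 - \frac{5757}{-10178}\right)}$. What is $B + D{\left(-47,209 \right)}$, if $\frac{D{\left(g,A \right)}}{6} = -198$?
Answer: $- \frac{29794160880}{25023281} \approx -1190.7$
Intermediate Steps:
$D{\left(g,A \right)} = -1188$ ($D{\left(g,A \right)} = 6 \left(-198\right) = -1188$)
$B = - \frac{66503052}{25023281}$ ($B = 3 \frac{-20304 + 22482}{453 - \left(2911 - \frac{5757}{-10178}\right)} = 3 \frac{2178}{453 - \left(2911 - - \frac{5757}{10178}\right)} = 3 \frac{2178}{453 - \frac{29633915}{10178}} = 3 \frac{2178}{- \frac{25023281}{10178}} = 3 \cdot 2178 \left(- \frac{10178}{25023281}\right) = 3 \left(- \frac{22167684}{25023281}\right) = - \frac{66503052}{25023281} \approx -2.6576$)
$B + D{\left(-47,209 \right)} = - \frac{66503052}{25023281} - 1188 = - \frac{29794160880}{25023281}$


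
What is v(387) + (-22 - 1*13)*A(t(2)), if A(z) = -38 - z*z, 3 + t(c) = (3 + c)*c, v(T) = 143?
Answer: 3188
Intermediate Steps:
t(c) = -3 + c*(3 + c) (t(c) = -3 + (3 + c)*c = -3 + c*(3 + c))
A(z) = -38 - z²
v(387) + (-22 - 1*13)*A(t(2)) = 143 + (-22 - 1*13)*(-38 - (-3 + 2² + 3*2)²) = 143 + (-22 - 13)*(-38 - (-3 + 4 + 6)²) = 143 - 35*(-38 - 1*7²) = 143 - 35*(-38 - 1*49) = 143 - 35*(-38 - 49) = 143 - 35*(-87) = 143 + 3045 = 3188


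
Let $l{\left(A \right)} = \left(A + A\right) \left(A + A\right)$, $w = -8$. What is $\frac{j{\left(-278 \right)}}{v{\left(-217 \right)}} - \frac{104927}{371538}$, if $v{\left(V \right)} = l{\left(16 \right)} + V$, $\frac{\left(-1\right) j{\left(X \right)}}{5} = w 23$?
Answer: $\frac{85712957}{99943722} \approx 0.85761$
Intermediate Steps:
$l{\left(A \right)} = 4 A^{2}$ ($l{\left(A \right)} = 2 A 2 A = 4 A^{2}$)
$j{\left(X \right)} = 920$ ($j{\left(X \right)} = - 5 \left(\left(-8\right) 23\right) = \left(-5\right) \left(-184\right) = 920$)
$v{\left(V \right)} = 1024 + V$ ($v{\left(V \right)} = 4 \cdot 16^{2} + V = 4 \cdot 256 + V = 1024 + V$)
$\frac{j{\left(-278 \right)}}{v{\left(-217 \right)}} - \frac{104927}{371538} = \frac{920}{1024 - 217} - \frac{104927}{371538} = \frac{920}{807} - \frac{104927}{371538} = \frac{85712957}{99943722}$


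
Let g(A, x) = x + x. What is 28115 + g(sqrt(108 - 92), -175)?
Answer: 27765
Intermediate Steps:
g(A, x) = 2*x
28115 + g(sqrt(108 - 92), -175) = 28115 + 2*(-175) = 28115 - 350 = 27765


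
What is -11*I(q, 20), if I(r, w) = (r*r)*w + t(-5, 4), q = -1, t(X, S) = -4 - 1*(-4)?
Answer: -220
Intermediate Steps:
t(X, S) = 0 (t(X, S) = -4 + 4 = 0)
I(r, w) = w*r² (I(r, w) = (r*r)*w + 0 = r²*w + 0 = w*r² + 0 = w*r²)
-11*I(q, 20) = -220*(-1)² = -220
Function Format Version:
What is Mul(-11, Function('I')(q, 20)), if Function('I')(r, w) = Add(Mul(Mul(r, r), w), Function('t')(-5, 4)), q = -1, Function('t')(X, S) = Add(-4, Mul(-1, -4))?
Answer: -220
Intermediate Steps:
Function('t')(X, S) = 0 (Function('t')(X, S) = Add(-4, 4) = 0)
Function('I')(r, w) = Mul(w, Pow(r, 2)) (Function('I')(r, w) = Add(Mul(Mul(r, r), w), 0) = Add(Mul(Pow(r, 2), w), 0) = Add(Mul(w, Pow(r, 2)), 0) = Mul(w, Pow(r, 2)))
Mul(-11, Function('I')(q, 20)) = Mul(-11, Mul(20, Pow(-1, 2))) = Mul(-11, Mul(20, 1)) = Mul(-11, 20) = -220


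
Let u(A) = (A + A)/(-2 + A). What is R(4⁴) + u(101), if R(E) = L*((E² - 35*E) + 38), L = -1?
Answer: -5604584/99 ≈ -56612.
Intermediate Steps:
u(A) = 2*A/(-2 + A) (u(A) = (2*A)/(-2 + A) = 2*A/(-2 + A))
R(E) = -38 - E² + 35*E (R(E) = -((E² - 35*E) + 38) = -(38 + E² - 35*E) = -38 - E² + 35*E)
R(4⁴) + u(101) = (-38 - (4⁴)² + 35*4⁴) + 2*101/(-2 + 101) = (-38 - 1*256² + 35*256) + 2*101/99 = (-38 - 1*65536 + 8960) + 2*101*(1/99) = (-38 - 65536 + 8960) + 202/99 = -56614 + 202/99 = -5604584/99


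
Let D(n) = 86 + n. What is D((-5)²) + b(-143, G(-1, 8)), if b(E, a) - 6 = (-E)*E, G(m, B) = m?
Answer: -20332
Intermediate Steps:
b(E, a) = 6 - E² (b(E, a) = 6 + (-E)*E = 6 - E²)
D((-5)²) + b(-143, G(-1, 8)) = (86 + (-5)²) + (6 - 1*(-143)²) = (86 + 25) + (6 - 1*20449) = 111 + (6 - 20449) = 111 - 20443 = -20332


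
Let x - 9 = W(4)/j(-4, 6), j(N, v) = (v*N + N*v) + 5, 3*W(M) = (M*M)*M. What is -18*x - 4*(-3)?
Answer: -6066/43 ≈ -141.07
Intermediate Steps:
W(M) = M³/3 (W(M) = ((M*M)*M)/3 = (M²*M)/3 = M³/3)
j(N, v) = 5 + 2*N*v (j(N, v) = (N*v + N*v) + 5 = 2*N*v + 5 = 5 + 2*N*v)
x = 1097/129 (x = 9 + ((⅓)*4³)/(5 + 2*(-4)*6) = 9 + ((⅓)*64)/(5 - 48) = 9 + (64/3)/(-43) = 9 + (64/3)*(-1/43) = 9 - 64/129 = 1097/129 ≈ 8.5039)
-18*x - 4*(-3) = -18*1097/129 - 4*(-3) = -6582/43 + 12 = -6066/43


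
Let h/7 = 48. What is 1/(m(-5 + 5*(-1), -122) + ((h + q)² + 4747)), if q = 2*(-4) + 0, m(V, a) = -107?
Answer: 1/112224 ≈ 8.9107e-6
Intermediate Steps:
h = 336 (h = 7*48 = 336)
q = -8 (q = -8 + 0 = -8)
1/(m(-5 + 5*(-1), -122) + ((h + q)² + 4747)) = 1/(-107 + ((336 - 8)² + 4747)) = 1/(-107 + (328² + 4747)) = 1/(-107 + (107584 + 4747)) = 1/(-107 + 112331) = 1/112224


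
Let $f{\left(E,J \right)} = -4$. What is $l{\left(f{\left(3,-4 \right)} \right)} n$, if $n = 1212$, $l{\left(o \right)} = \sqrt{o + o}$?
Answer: $2424 i \sqrt{2} \approx 3428.1 i$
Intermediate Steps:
$l{\left(o \right)} = \sqrt{2} \sqrt{o}$ ($l{\left(o \right)} = \sqrt{2 o} = \sqrt{2} \sqrt{o}$)
$l{\left(f{\left(3,-4 \right)} \right)} n = \sqrt{2} \sqrt{-4} \cdot 1212 = \sqrt{2} \cdot 2 i 1212 = 2 i \sqrt{2} \cdot 1212 = 2424 i \sqrt{2}$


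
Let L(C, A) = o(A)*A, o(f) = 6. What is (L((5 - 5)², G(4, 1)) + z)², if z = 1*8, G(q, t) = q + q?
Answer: 3136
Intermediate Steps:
G(q, t) = 2*q
L(C, A) = 6*A
z = 8
(L((5 - 5)², G(4, 1)) + z)² = (6*(2*4) + 8)² = (6*8 + 8)² = (48 + 8)² = 56² = 3136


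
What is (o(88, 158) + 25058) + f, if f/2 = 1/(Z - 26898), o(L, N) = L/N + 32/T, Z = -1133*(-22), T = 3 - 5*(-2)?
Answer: 25377337649/1012622 ≈ 25061.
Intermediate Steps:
T = 13 (T = 3 + 10 = 13)
Z = 24926
o(L, N) = 32/13 + L/N (o(L, N) = L/N + 32/13 = 32/13 + L/N)
f = -1/986 (f = 2/(24926 - 26898) = 2/(-1972) = 2*(-1/1972) = -1/986 ≈ -0.0010142)
(o(88, 158) + 25058) + f = ((32/13 + 88/158) + 25058) - 1/986 = ((32/13 + 88*(1/158)) + 25058) - 1/986 = ((32/13 + 44/79) + 25058) - 1/986 = (3100/1027 + 25058) - 1/986 = 25737666/1027 - 1/986 = 25377337649/1012622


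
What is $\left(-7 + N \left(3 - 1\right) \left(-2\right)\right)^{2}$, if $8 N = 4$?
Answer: $81$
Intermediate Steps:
$N = \frac{1}{2}$ ($N = \frac{1}{8} \cdot 4 = \frac{1}{2} \approx 0.5$)
$\left(-7 + N \left(3 - 1\right) \left(-2\right)\right)^{2} = \left(-7 + \frac{\left(3 - 1\right) \left(-2\right)}{2}\right)^{2} = \left(-7 + \frac{2 \left(-2\right)}{2}\right)^{2} = \left(-7 + \frac{1}{2} \left(-4\right)\right)^{2} = \left(-7 - 2\right)^{2} = \left(-9\right)^{2} = 81$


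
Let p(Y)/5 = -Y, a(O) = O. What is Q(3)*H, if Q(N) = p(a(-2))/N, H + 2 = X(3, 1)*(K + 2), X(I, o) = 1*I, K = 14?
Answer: 460/3 ≈ 153.33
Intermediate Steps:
X(I, o) = I
p(Y) = -5*Y (p(Y) = 5*(-Y) = -5*Y)
H = 46 (H = -2 + 3*(14 + 2) = -2 + 3*16 = -2 + 48 = 46)
Q(N) = 10/N (Q(N) = (-5*(-2))/N = 10/N)
Q(3)*H = (10/3)*46 = 460/3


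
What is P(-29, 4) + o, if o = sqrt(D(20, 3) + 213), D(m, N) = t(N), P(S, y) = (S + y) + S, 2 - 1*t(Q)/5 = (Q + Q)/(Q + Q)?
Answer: -54 + sqrt(218) ≈ -39.235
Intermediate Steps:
t(Q) = 5 (t(Q) = 10 - 5*(Q + Q)/(Q + Q) = 10 - 5*2*Q/(2*Q) = 10 - 5*2*Q*1/(2*Q) = 10 - 5*1 = 10 - 5 = 5)
P(S, y) = y + 2*S
D(m, N) = 5
o = sqrt(218) (o = sqrt(5 + 213) = sqrt(218) ≈ 14.765)
P(-29, 4) + o = (4 + 2*(-29)) + sqrt(218) = (4 - 58) + sqrt(218) = -54 + sqrt(218)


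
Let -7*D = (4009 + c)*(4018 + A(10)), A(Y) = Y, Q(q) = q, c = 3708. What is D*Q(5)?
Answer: -155420380/7 ≈ -2.2203e+7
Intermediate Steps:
D = -31084076/7 (D = -(4009 + 3708)*(4018 + 10)/7 = -7717*4028/7 = -1/7*31084076 = -31084076/7 ≈ -4.4406e+6)
D*Q(5) = -31084076/7*5 = -155420380/7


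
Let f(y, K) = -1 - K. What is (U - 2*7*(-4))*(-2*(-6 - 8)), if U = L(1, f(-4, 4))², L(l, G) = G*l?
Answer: 2268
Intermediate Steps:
U = 25 (U = ((-1 - 1*4)*1)² = ((-1 - 4)*1)² = (-5*1)² = (-5)² = 25)
(U - 2*7*(-4))*(-2*(-6 - 8)) = (25 - 2*7*(-4))*(-2*(-6 - 8)) = (25 - 14*(-4))*(-2*(-14)) = (25 + 56)*28 = 81*28 = 2268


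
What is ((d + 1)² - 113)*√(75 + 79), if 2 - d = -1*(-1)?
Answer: -109*√154 ≈ -1352.7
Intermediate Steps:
d = 1 (d = 2 - (-1)*(-1) = 2 - 1*1 = 2 - 1 = 1)
((d + 1)² - 113)*√(75 + 79) = ((1 + 1)² - 113)*√(75 + 79) = (2² - 113)*√154 = (4 - 113)*√154 = -109*√154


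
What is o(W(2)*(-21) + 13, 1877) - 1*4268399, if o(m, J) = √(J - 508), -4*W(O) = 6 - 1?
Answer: -4268362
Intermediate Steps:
W(O) = -5/4 (W(O) = -(6 - 1)/4 = -¼*5 = -5/4)
o(m, J) = √(-508 + J)
o(W(2)*(-21) + 13, 1877) - 1*4268399 = √(-508 + 1877) - 1*4268399 = √1369 - 4268399 = 37 - 4268399 = -4268362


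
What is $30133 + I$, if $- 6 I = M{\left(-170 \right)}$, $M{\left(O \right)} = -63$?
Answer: $\frac{60287}{2} \approx 30144.0$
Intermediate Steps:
$I = \frac{21}{2}$ ($I = \left(- \frac{1}{6}\right) \left(-63\right) = \frac{21}{2} \approx 10.5$)
$30133 + I = 30133 + \frac{21}{2} = \frac{60287}{2}$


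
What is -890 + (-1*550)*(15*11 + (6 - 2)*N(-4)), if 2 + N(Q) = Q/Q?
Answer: -89440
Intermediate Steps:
N(Q) = -1 (N(Q) = -2 + Q/Q = -2 + 1 = -1)
-890 + (-1*550)*(15*11 + (6 - 2)*N(-4)) = -890 + (-1*550)*(15*11 + (6 - 2)*(-1)) = -890 - 550*(165 + 4*(-1)) = -890 - 550*(165 - 4) = -890 - 550*161 = -890 - 88550 = -89440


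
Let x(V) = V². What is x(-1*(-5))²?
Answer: 625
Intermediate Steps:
x(-1*(-5))² = ((-1*(-5))²)² = (5²)² = 25² = 625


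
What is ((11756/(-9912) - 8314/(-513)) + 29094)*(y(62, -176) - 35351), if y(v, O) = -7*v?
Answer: -441393595406095/423738 ≈ -1.0417e+9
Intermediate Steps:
((11756/(-9912) - 8314/(-513)) + 29094)*(y(62, -176) - 35351) = ((11756/(-9912) - 8314/(-513)) + 29094)*(-7*62 - 35351) = ((11756*(-1/9912) - 8314*(-1/513)) + 29094)*(-434 - 35351) = ((-2939/2478 + 8314/513) + 29094)*(-35785) = (6364795/423738 + 29094)*(-35785) = (12334598167/423738)*(-35785) = -441393595406095/423738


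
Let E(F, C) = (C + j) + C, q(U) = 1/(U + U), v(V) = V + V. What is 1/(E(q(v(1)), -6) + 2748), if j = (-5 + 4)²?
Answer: 1/2737 ≈ 0.00036536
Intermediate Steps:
j = 1 (j = (-1)² = 1)
v(V) = 2*V
q(U) = 1/(2*U)
E(F, C) = 1 + 2*C (E(F, C) = (C + 1) + C = (1 + C) + C = 1 + 2*C)
1/(E(q(v(1)), -6) + 2748) = 1/((1 + 2*(-6)) + 2748) = 1/((1 - 12) + 2748) = 1/(-11 + 2748) = 1/2737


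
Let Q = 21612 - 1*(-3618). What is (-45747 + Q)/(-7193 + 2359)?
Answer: 20517/4834 ≈ 4.2443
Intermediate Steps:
Q = 25230 (Q = 21612 + 3618 = 25230)
(-45747 + Q)/(-7193 + 2359) = (-45747 + 25230)/(-7193 + 2359) = -20517/(-4834) = -20517*(-1/4834) = 20517/4834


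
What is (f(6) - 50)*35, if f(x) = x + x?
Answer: -1330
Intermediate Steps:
f(x) = 2*x
(f(6) - 50)*35 = (2*6 - 50)*35 = (12 - 50)*35 = -38*35 = -1330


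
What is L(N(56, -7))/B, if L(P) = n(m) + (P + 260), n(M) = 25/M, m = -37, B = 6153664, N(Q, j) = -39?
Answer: 1019/28460696 ≈ 3.5804e-5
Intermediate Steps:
L(P) = 9595/37 + P (L(P) = 25/(-37) + (P + 260) = 25*(-1/37) + (260 + P) = -25/37 + (260 + P) = 9595/37 + P)
L(N(56, -7))/B = (9595/37 - 39)/6153664 = (8152/37)*(1/6153664) = 1019/28460696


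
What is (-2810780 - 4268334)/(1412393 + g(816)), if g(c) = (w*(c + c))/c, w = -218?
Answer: -7079114/1411957 ≈ -5.0137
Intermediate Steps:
g(c) = -436 (g(c) = (-218*(c + c))/c = (-436*c)/c = -436)
(-2810780 - 4268334)/(1412393 + g(816)) = (-2810780 - 4268334)/(1412393 - 436) = -7079114/1411957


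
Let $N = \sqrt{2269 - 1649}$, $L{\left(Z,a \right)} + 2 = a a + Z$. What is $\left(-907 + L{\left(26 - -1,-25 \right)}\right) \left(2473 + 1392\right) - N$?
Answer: $-993305 - 2 \sqrt{155} \approx -9.9333 \cdot 10^{5}$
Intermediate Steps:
$L{\left(Z,a \right)} = -2 + Z + a^{2}$ ($L{\left(Z,a \right)} = -2 + \left(a a + Z\right) = -2 + \left(a^{2} + Z\right) = -2 + \left(Z + a^{2}\right) = -2 + Z + a^{2}$)
$N = 2 \sqrt{155}$ ($N = \sqrt{620} = 2 \sqrt{155} \approx 24.9$)
$\left(-907 + L{\left(26 - -1,-25 \right)}\right) \left(2473 + 1392\right) - N = \left(-907 + \left(-2 + \left(26 - -1\right) + \left(-25\right)^{2}\right)\right) \left(2473 + 1392\right) - 2 \sqrt{155} = \left(-907 + \left(-2 + \left(26 + 1\right) + 625\right)\right) 3865 - 2 \sqrt{155} = \left(-907 + \left(-2 + 27 + 625\right)\right) 3865 - 2 \sqrt{155} = \left(-907 + 650\right) 3865 - 2 \sqrt{155} = \left(-257\right) 3865 - 2 \sqrt{155} = -993305 - 2 \sqrt{155}$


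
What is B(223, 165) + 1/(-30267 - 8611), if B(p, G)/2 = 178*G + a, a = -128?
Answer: 2273740951/38878 ≈ 58484.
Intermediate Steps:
B(p, G) = -256 + 356*G (B(p, G) = 2*(178*G - 128) = 2*(-128 + 178*G) = -256 + 356*G)
B(223, 165) + 1/(-30267 - 8611) = (-256 + 356*165) + 1/(-30267 - 8611) = (-256 + 58740) + 1/(-38878) = 58484 - 1/38878 = 2273740951/38878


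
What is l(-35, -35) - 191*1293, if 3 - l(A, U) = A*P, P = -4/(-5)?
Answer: -246932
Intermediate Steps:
P = ⅘ (P = -4*(-⅕) = ⅘ ≈ 0.80000)
l(A, U) = 3 - 4*A/5 (l(A, U) = 3 - A*4/5 = 3 - 4*A/5)
l(-35, -35) - 191*1293 = (3 - ⅘*(-35)) - 191*1293 = (3 + 28) - 246963 = 31 - 246963 = -246932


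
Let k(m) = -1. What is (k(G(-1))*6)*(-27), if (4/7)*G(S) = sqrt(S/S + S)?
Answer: 162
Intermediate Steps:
G(S) = 7*sqrt(1 + S)/4 (G(S) = 7*sqrt(S/S + S)/4 = 7*sqrt(1 + S)/4)
(k(G(-1))*6)*(-27) = -1*6*(-27) = -6*(-27) = 162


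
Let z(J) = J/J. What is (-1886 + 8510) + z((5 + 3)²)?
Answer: 6625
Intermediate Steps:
z(J) = 1
(-1886 + 8510) + z((5 + 3)²) = (-1886 + 8510) + 1 = 6624 + 1 = 6625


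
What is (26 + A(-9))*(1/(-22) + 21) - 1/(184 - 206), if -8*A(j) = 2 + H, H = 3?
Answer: 93591/176 ≈ 531.77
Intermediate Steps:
A(j) = -5/8 (A(j) = -(2 + 3)/8 = -1/8*5 = -5/8)
(26 + A(-9))*(1/(-22) + 21) - 1/(184 - 206) = (26 - 5/8)*(1/(-22) + 21) - 1/(184 - 206) = 203*(-1/22 + 21)/8 - 1/(-22) = (203/8)*(461/22) - 1*(-1/22) = 93583/176 + 1/22 = 93591/176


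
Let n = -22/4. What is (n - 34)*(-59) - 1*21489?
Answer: -38317/2 ≈ -19159.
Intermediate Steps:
n = -11/2 (n = -22/4 = -22*¼ = -11/2 ≈ -5.5000)
(n - 34)*(-59) - 1*21489 = (-11/2 - 34)*(-59) - 1*21489 = -79/2*(-59) - 21489 = 4661/2 - 21489 = -38317/2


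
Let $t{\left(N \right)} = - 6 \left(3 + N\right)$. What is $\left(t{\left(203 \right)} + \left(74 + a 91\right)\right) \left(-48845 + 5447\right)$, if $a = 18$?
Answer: $-20657448$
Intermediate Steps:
$t{\left(N \right)} = -18 - 6 N$
$\left(t{\left(203 \right)} + \left(74 + a 91\right)\right) \left(-48845 + 5447\right) = \left(\left(-18 - 1218\right) + \left(74 + 18 \cdot 91\right)\right) \left(-48845 + 5447\right) = \left(\left(-18 - 1218\right) + \left(74 + 1638\right)\right) \left(-43398\right) = \left(-1236 + 1712\right) \left(-43398\right) = 476 \left(-43398\right) = -20657448$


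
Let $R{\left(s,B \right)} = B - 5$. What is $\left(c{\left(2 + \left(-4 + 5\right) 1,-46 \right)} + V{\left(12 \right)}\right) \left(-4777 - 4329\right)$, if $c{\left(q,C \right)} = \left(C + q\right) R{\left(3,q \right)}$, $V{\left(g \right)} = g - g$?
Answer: $-783116$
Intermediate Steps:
$R{\left(s,B \right)} = -5 + B$ ($R{\left(s,B \right)} = B - 5 = -5 + B$)
$V{\left(g \right)} = 0$
$c{\left(q,C \right)} = \left(-5 + q\right) \left(C + q\right)$ ($c{\left(q,C \right)} = \left(C + q\right) \left(-5 + q\right) = \left(-5 + q\right) \left(C + q\right)$)
$\left(c{\left(2 + \left(-4 + 5\right) 1,-46 \right)} + V{\left(12 \right)}\right) \left(-4777 - 4329\right) = \left(\left(-5 + \left(2 + \left(-4 + 5\right) 1\right)\right) \left(-46 + \left(2 + \left(-4 + 5\right) 1\right)\right) + 0\right) \left(-4777 - 4329\right) = \left(\left(-5 + \left(2 + 1 \cdot 1\right)\right) \left(-46 + \left(2 + 1 \cdot 1\right)\right) + 0\right) \left(-9106\right) = \left(\left(-5 + \left(2 + 1\right)\right) \left(-46 + \left(2 + 1\right)\right) + 0\right) \left(-9106\right) = \left(\left(-5 + 3\right) \left(-46 + 3\right) + 0\right) \left(-9106\right) = \left(\left(-2\right) \left(-43\right) + 0\right) \left(-9106\right) = \left(86 + 0\right) \left(-9106\right) = 86 \left(-9106\right) = -783116$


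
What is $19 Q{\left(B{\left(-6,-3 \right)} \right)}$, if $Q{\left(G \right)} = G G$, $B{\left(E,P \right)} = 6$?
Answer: $684$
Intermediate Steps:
$Q{\left(G \right)} = G^{2}$
$19 Q{\left(B{\left(-6,-3 \right)} \right)} = 19 \cdot 6^{2} = 19 \cdot 36 = 684$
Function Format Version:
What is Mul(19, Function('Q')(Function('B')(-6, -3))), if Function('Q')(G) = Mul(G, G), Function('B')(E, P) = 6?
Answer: 684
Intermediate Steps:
Function('Q')(G) = Pow(G, 2)
Mul(19, Function('Q')(Function('B')(-6, -3))) = Mul(19, Pow(6, 2)) = Mul(19, 36) = 684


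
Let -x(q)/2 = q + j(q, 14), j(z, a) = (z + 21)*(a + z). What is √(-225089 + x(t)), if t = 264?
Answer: I*√384077 ≈ 619.74*I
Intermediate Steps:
j(z, a) = (21 + z)*(a + z)
x(q) = -588 - 72*q - 2*q² (x(q) = -2*(q + (q² + 21*14 + 21*q + 14*q)) = -2*(q + (q² + 294 + 21*q + 14*q)) = -2*(q + (294 + q² + 35*q)) = -2*(294 + q² + 36*q) = -588 - 72*q - 2*q²)
√(-225089 + x(t)) = √(-225089 + (-588 - 72*264 - 2*264²)) = √(-225089 + (-588 - 19008 - 2*69696)) = √(-225089 + (-588 - 19008 - 139392)) = √(-225089 - 158988) = √(-384077) = I*√384077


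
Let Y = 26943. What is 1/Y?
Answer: 1/26943 ≈ 3.7115e-5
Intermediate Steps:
1/Y = 1/26943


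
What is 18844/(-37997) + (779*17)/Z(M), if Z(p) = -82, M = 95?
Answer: -12310719/75994 ≈ -162.00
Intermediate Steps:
18844/(-37997) + (779*17)/Z(M) = 18844/(-37997) + (779*17)/(-82) = 18844*(-1/37997) + 13243*(-1/82) = -18844/37997 - 323/2 = -12310719/75994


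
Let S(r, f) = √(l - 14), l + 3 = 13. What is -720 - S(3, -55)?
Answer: -720 - 2*I ≈ -720.0 - 2.0*I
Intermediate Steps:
l = 10 (l = -3 + 13 = 10)
S(r, f) = 2*I (S(r, f) = √(10 - 14) = √(-4) = 2*I)
-720 - S(3, -55) = -720 - 2*I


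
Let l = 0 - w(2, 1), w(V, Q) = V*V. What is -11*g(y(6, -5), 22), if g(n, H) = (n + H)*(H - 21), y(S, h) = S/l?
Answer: -451/2 ≈ -225.50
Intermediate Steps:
w(V, Q) = V²
l = -4 (l = 0 - 1*2² = 0 - 1*4 = 0 - 4 = -4)
y(S, h) = -S/4 (y(S, h) = S/(-4) = S*(-¼) = -S/4)
g(n, H) = (-21 + H)*(H + n) (g(n, H) = (H + n)*(-21 + H) = (-21 + H)*(H + n))
-11*g(y(6, -5), 22) = -11*(22² - 21*22 - (-21)*6/4 + 22*(-¼*6)) = -11*(484 - 462 - 21*(-3/2) + 22*(-3/2)) = -11*(484 - 462 + 63/2 - 33) = -11*41/2 = -451/2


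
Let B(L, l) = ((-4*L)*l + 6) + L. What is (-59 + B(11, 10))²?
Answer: 232324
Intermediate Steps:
B(L, l) = 6 + L - 4*L*l (B(L, l) = (-4*L*l + 6) + L = (6 - 4*L*l) + L = 6 + L - 4*L*l)
(-59 + B(11, 10))² = (-59 + (6 + 11 - 4*11*10))² = (-59 + (6 + 11 - 440))² = (-59 - 423)² = (-482)² = 232324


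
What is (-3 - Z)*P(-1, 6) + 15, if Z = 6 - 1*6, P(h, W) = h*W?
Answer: 33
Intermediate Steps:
P(h, W) = W*h
Z = 0 (Z = 6 - 6 = 0)
(-3 - Z)*P(-1, 6) + 15 = (-3 - 1*0)*(6*(-1)) + 15 = (-3 + 0)*(-6) + 15 = -3*(-6) + 15 = 18 + 15 = 33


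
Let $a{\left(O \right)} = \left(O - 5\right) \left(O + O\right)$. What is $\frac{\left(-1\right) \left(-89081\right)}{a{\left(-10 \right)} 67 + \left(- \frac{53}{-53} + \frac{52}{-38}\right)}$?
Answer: $\frac{1692539}{381893} \approx 4.432$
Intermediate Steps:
$a{\left(O \right)} = 2 O \left(-5 + O\right)$ ($a{\left(O \right)} = \left(-5 + O\right) 2 O = 2 O \left(-5 + O\right)$)
$\frac{\left(-1\right) \left(-89081\right)}{a{\left(-10 \right)} 67 + \left(- \frac{53}{-53} + \frac{52}{-38}\right)} = \frac{\left(-1\right) \left(-89081\right)}{2 \left(-10\right) \left(-5 - 10\right) 67 + \left(- \frac{53}{-53} + \frac{52}{-38}\right)} = \frac{89081}{2 \left(-10\right) \left(-15\right) 67 + \left(\left(-53\right) \left(- \frac{1}{53}\right) + 52 \left(- \frac{1}{38}\right)\right)} = \frac{89081}{300 \cdot 67 + \left(1 - \frac{26}{19}\right)} = \frac{89081}{20100 - \frac{7}{19}} = \frac{89081}{\frac{381893}{19}} = 89081 \cdot \frac{19}{381893} = \frac{1692539}{381893}$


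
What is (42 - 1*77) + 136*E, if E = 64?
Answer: 8669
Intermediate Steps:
(42 - 1*77) + 136*E = (42 - 1*77) + 136*64 = (42 - 77) + 8704 = -35 + 8704 = 8669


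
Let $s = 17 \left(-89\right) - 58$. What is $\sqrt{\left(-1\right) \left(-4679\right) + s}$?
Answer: $2 \sqrt{777} \approx 55.749$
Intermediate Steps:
$s = -1571$ ($s = -1513 - 58 = -1571$)
$\sqrt{\left(-1\right) \left(-4679\right) + s} = \sqrt{\left(-1\right) \left(-4679\right) - 1571} = \sqrt{4679 - 1571} = \sqrt{3108} = 2 \sqrt{777}$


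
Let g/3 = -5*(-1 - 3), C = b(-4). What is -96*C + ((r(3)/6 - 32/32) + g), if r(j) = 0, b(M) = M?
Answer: 443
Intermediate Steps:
C = -4
g = 60 (g = 3*(-5*(-1 - 3)) = 3*(-5*(-4)) = 3*20 = 60)
-96*C + ((r(3)/6 - 32/32) + g) = -96*(-4) + ((0/6 - 32/32) + 60) = 384 + ((0*(⅙) - 32*1/32) + 60) = 384 + ((0 - 1) + 60) = 384 + (-1 + 60) = 384 + 59 = 443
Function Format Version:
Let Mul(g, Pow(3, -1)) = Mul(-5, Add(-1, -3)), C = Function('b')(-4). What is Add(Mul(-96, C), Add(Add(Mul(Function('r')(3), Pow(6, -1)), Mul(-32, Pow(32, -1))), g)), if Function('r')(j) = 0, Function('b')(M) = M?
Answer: 443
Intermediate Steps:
C = -4
g = 60 (g = Mul(3, Mul(-5, Add(-1, -3))) = Mul(3, Mul(-5, -4)) = Mul(3, 20) = 60)
Add(Mul(-96, C), Add(Add(Mul(Function('r')(3), Pow(6, -1)), Mul(-32, Pow(32, -1))), g)) = Add(Mul(-96, -4), Add(Add(Mul(0, Pow(6, -1)), Mul(-32, Pow(32, -1))), 60)) = Add(384, Add(Add(Mul(0, Rational(1, 6)), Mul(-32, Rational(1, 32))), 60)) = Add(384, Add(Add(0, -1), 60)) = Add(384, Add(-1, 60)) = Add(384, 59) = 443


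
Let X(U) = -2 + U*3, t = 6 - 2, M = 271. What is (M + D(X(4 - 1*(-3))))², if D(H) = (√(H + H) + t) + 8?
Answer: (283 + √38)² ≈ 83616.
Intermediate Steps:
t = 4
X(U) = -2 + 3*U
D(H) = 12 + √2*√H (D(H) = (√(H + H) + 4) + 8 = (√(2*H) + 4) + 8 = (√2*√H + 4) + 8 = (4 + √2*√H) + 8 = 12 + √2*√H)
(M + D(X(4 - 1*(-3))))² = (271 + (12 + √2*√(-2 + 3*(4 - 1*(-3)))))² = (271 + (12 + √2*√(-2 + 3*(4 + 3))))² = (271 + (12 + √2*√(-2 + 3*7)))² = (271 + (12 + √2*√(-2 + 21)))² = (271 + (12 + √2*√19))² = (271 + (12 + √38))² = (283 + √38)²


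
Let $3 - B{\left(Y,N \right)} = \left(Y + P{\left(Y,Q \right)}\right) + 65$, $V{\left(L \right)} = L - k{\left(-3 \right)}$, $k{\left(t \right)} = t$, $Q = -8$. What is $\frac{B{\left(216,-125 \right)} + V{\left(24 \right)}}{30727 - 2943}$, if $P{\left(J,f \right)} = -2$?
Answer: $- \frac{249}{27784} \approx -0.008962$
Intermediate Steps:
$V{\left(L \right)} = 3 + L$ ($V{\left(L \right)} = L - -3 = L + 3 = 3 + L$)
$B{\left(Y,N \right)} = -60 - Y$ ($B{\left(Y,N \right)} = 3 - \left(\left(Y - 2\right) + 65\right) = 3 - \left(\left(-2 + Y\right) + 65\right) = 3 - \left(63 + Y\right) = -60 - Y$)
$\frac{B{\left(216,-125 \right)} + V{\left(24 \right)}}{30727 - 2943} = \frac{\left(-60 - 216\right) + \left(3 + 24\right)}{30727 - 2943} = \frac{\left(-60 - 216\right) + 27}{27784} = \left(-276 + 27\right) \frac{1}{27784} = \left(-249\right) \frac{1}{27784} = - \frac{249}{27784}$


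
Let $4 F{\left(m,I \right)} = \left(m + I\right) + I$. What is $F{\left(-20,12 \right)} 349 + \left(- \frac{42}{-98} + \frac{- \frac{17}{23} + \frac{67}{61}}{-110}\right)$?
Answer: $\frac{188743826}{540155} \approx 349.43$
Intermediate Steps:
$F{\left(m,I \right)} = \frac{I}{2} + \frac{m}{4}$ ($F{\left(m,I \right)} = \frac{\left(m + I\right) + I}{4} = \frac{\left(I + m\right) + I}{4} = \frac{m + 2 I}{4} = \frac{I}{2} + \frac{m}{4}$)
$F{\left(-20,12 \right)} 349 + \left(- \frac{42}{-98} + \frac{- \frac{17}{23} + \frac{67}{61}}{-110}\right) = \left(\frac{1}{2} \cdot 12 + \frac{1}{4} \left(-20\right)\right) 349 + \left(- \frac{42}{-98} + \frac{- \frac{17}{23} + \frac{67}{61}}{-110}\right) = \left(6 - 5\right) 349 + \left(\left(-42\right) \left(- \frac{1}{98}\right) + \left(\left(-17\right) \frac{1}{23} + 67 \cdot \frac{1}{61}\right) \left(- \frac{1}{110}\right)\right) = 1 \cdot 349 + \left(\frac{3}{7} + \left(- \frac{17}{23} + \frac{67}{61}\right) \left(- \frac{1}{110}\right)\right) = 349 + \left(\frac{3}{7} + \frac{504}{1403} \left(- \frac{1}{110}\right)\right) = 349 + \left(\frac{3}{7} - \frac{252}{77165}\right) = 349 + \frac{229731}{540155} = \frac{188743826}{540155}$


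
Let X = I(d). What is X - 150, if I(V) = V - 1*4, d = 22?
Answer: -132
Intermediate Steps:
I(V) = -4 + V (I(V) = V - 4 = -4 + V)
X = 18 (X = -4 + 22 = 18)
X - 150 = 18 - 150 = -132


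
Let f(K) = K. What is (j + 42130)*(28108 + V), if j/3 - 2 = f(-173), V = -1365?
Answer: 1112963431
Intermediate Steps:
j = -513 (j = 6 + 3*(-173) = 6 - 519 = -513)
(j + 42130)*(28108 + V) = (-513 + 42130)*(28108 - 1365) = 41617*26743 = 1112963431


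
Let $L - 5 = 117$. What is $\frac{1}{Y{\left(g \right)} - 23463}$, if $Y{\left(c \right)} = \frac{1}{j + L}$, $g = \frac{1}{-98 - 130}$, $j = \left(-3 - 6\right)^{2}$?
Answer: $- \frac{203}{4762988} \approx -4.262 \cdot 10^{-5}$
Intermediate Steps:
$j = 81$ ($j = \left(-9\right)^{2} = 81$)
$L = 122$ ($L = 5 + 117 = 122$)
$g = - \frac{1}{228}$ ($g = \frac{1}{-228} = - \frac{1}{228} \approx -0.004386$)
$Y{\left(c \right)} = \frac{1}{203}$ ($Y{\left(c \right)} = \frac{1}{81 + 122} = \frac{1}{203}$)
$\frac{1}{Y{\left(g \right)} - 23463} = \frac{1}{\frac{1}{203} - 23463} = \frac{1}{- \frac{4762988}{203}} = - \frac{203}{4762988}$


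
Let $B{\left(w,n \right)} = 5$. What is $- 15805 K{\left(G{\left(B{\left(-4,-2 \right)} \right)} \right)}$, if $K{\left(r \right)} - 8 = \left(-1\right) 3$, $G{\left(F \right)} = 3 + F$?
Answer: $-79025$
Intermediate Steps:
$K{\left(r \right)} = 5$ ($K{\left(r \right)} = 8 - 3 = 5$)
$- 15805 K{\left(G{\left(B{\left(-4,-2 \right)} \right)} \right)} = \left(-15805\right) 5 = -79025$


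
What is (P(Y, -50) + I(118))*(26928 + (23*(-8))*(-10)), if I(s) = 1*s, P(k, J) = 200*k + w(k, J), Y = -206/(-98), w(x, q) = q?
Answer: 688475776/49 ≈ 1.4051e+7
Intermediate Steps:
Y = 103/49 (Y = -206*(-1/98) = 103/49 ≈ 2.1020)
P(k, J) = J + 200*k (P(k, J) = 200*k + J = J + 200*k)
I(s) = s
(P(Y, -50) + I(118))*(26928 + (23*(-8))*(-10)) = ((-50 + 200*(103/49)) + 118)*(26928 + (23*(-8))*(-10)) = ((-50 + 20600/49) + 118)*(26928 - 184*(-10)) = (18150/49 + 118)*(26928 + 1840) = (23932/49)*28768 = 688475776/49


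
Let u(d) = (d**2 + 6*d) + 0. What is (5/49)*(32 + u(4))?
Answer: 360/49 ≈ 7.3469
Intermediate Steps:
u(d) = d**2 + 6*d
(5/49)*(32 + u(4)) = (5/49)*(32 + 4*(6 + 4)) = (5*(1/49))*(32 + 4*10) = 5*(32 + 40)/49 = (5/49)*72 = 360/49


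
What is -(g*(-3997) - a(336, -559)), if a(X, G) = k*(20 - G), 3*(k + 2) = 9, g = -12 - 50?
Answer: -247235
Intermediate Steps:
g = -62
k = 1 (k = -2 + (1/3)*9 = -2 + 3 = 1)
a(X, G) = 20 - G (a(X, G) = 1*(20 - G) = 20 - G)
-(g*(-3997) - a(336, -559)) = -(-62*(-3997) - (20 - 1*(-559))) = -(247814 - (20 + 559)) = -(247814 - 1*579) = -(247814 - 579) = -1*247235 = -247235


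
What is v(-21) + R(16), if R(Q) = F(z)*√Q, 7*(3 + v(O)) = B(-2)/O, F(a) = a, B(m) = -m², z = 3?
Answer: 1327/147 ≈ 9.0272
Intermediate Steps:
v(O) = -3 - 4/(7*O) (v(O) = -3 + ((-1*(-2)²)/O)/7 = -3 + ((-1*4)/O)/7 = -3 + (-4/O)/7 = -3 - 4/(7*O))
R(Q) = 3*√Q
v(-21) + R(16) = (-3 - 4/7/(-21)) + 3*√16 = (-3 - 4/7*(-1/21)) + 3*4 = (-3 + 4/147) + 12 = -437/147 + 12 = 1327/147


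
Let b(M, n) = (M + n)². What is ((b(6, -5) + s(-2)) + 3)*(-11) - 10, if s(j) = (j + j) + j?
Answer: 12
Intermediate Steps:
s(j) = 3*j (s(j) = 2*j + j = 3*j)
((b(6, -5) + s(-2)) + 3)*(-11) - 10 = (((6 - 5)² + 3*(-2)) + 3)*(-11) - 10 = ((1² - 6) + 3)*(-11) - 10 = ((1 - 6) + 3)*(-11) - 10 = (-5 + 3)*(-11) - 10 = -2*(-11) - 10 = 22 - 10 = 12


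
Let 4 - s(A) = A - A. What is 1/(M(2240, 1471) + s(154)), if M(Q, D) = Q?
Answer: 1/2244 ≈ 0.00044563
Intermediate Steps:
s(A) = 4 (s(A) = 4 - (A - A) = 4 - 1*0 = 4 + 0 = 4)
1/(M(2240, 1471) + s(154)) = 1/(2240 + 4) = 1/2244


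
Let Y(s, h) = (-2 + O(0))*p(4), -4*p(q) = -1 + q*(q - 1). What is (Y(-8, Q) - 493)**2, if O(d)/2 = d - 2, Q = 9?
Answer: 908209/4 ≈ 2.2705e+5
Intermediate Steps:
O(d) = -4 + 2*d (O(d) = 2*(d - 2) = 2*(-2 + d) = -4 + 2*d)
p(q) = 1/4 - q*(-1 + q)/4 (p(q) = -(-1 + q*(q - 1))/4 = -(-1 + q*(-1 + q))/4 = 1/4 - q*(-1 + q)/4)
Y(s, h) = 33/2 (Y(s, h) = (-2 + (-4 + 2*0))*(1/4 - 1/4*4**2 + (1/4)*4) = (-2 + (-4 + 0))*(1/4 - 1/4*16 + 1) = (-2 - 4)*(1/4 - 4 + 1) = -6*(-11/4) = 33/2)
(Y(-8, Q) - 493)**2 = (33/2 - 493)**2 = (-953/2)**2 = 908209/4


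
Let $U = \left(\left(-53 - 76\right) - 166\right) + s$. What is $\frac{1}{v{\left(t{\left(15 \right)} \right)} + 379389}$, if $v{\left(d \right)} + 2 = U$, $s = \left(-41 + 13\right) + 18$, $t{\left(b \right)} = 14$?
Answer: $\frac{1}{379082} \approx 2.638 \cdot 10^{-6}$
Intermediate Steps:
$s = -10$ ($s = -28 + 18 = -10$)
$U = -305$ ($U = \left(\left(-53 - 76\right) - 166\right) - 10 = \left(-129 - 166\right) - 10 = -295 - 10 = -305$)
$v{\left(d \right)} = -307$ ($v{\left(d \right)} = -2 - 305 = -307$)
$\frac{1}{v{\left(t{\left(15 \right)} \right)} + 379389} = \frac{1}{-307 + 379389} = \frac{1}{379082}$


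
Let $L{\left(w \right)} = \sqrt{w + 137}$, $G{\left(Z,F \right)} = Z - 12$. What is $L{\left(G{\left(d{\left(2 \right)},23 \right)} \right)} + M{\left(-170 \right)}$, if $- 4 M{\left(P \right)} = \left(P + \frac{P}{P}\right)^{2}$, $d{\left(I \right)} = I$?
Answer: $- \frac{28561}{4} + \sqrt{127} \approx -7129.0$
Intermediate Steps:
$G{\left(Z,F \right)} = -12 + Z$
$L{\left(w \right)} = \sqrt{137 + w}$
$M{\left(P \right)} = - \frac{\left(1 + P\right)^{2}}{4}$ ($M{\left(P \right)} = - \frac{\left(P + \frac{P}{P}\right)^{2}}{4} = - \frac{\left(P + 1\right)^{2}}{4} = - \frac{\left(1 + P\right)^{2}}{4}$)
$L{\left(G{\left(d{\left(2 \right)},23 \right)} \right)} + M{\left(-170 \right)} = \sqrt{137 + \left(-12 + 2\right)} - \frac{\left(1 - 170\right)^{2}}{4} = \sqrt{137 - 10} - \frac{\left(-169\right)^{2}}{4} = \sqrt{127} - \frac{28561}{4} = - \frac{28561}{4} + \sqrt{127}$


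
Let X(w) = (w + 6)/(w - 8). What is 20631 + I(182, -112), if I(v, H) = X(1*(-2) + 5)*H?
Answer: 104163/5 ≈ 20833.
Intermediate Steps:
X(w) = (6 + w)/(-8 + w)
I(v, H) = -9*H/5 (I(v, H) = ((6 + (1*(-2) + 5))/(-8 + (1*(-2) + 5)))*H = ((6 + (-2 + 5))/(-8 + (-2 + 5)))*H = ((6 + 3)/(-8 + 3))*H = (9/(-5))*H = (-⅕*9)*H = -9*H/5)
20631 + I(182, -112) = 20631 - 9/5*(-112) = 20631 + 1008/5 = 104163/5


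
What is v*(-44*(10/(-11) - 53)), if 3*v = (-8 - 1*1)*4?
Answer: -28464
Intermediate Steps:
v = -12 (v = ((-8 - 1*1)*4)/3 = ((-8 - 1)*4)/3 = (-9*4)/3 = (⅓)*(-36) = -12)
v*(-44*(10/(-11) - 53)) = -(-528)*(10/(-11) - 53) = -(-528)*(10*(-1/11) - 53) = -(-528)*(-10/11 - 53) = -(-528)*(-593)/11 = -12*2372 = -28464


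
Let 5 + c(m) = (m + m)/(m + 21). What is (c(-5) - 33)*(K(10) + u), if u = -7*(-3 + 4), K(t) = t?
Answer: -927/8 ≈ -115.88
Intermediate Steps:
c(m) = -5 + 2*m/(21 + m) (c(m) = -5 + (m + m)/(m + 21) = -5 + (2*m)/(21 + m) = -5 + 2*m/(21 + m))
u = -7 (u = -7*1 = -7)
(c(-5) - 33)*(K(10) + u) = (3*(-35 - 1*(-5))/(21 - 5) - 33)*(10 - 7) = (3*(-35 + 5)/16 - 33)*3 = (3*(1/16)*(-30) - 33)*3 = (-45/8 - 33)*3 = -309/8*3 = -927/8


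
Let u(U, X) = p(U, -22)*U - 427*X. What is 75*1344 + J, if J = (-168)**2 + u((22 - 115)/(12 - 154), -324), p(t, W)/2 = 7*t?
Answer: 2695705047/10082 ≈ 2.6738e+5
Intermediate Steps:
p(t, W) = 14*t (p(t, W) = 2*(7*t) = 14*t)
u(U, X) = -427*X + 14*U**2 (u(U, X) = (14*U)*U - 427*X = 14*U**2 - 427*X = -427*X + 14*U**2)
J = 1679439447/10082 (J = (-168)**2 + (-427*(-324) + 14*((22 - 115)/(12 - 154))**2) = 28224 + (138348 + 14*(-93/(-142))**2) = 28224 + (138348 + 14*(-93*(-1/142))**2) = 28224 + (138348 + 14*(93/142)**2) = 28224 + (138348 + 14*(8649/20164)) = 28224 + (138348 + 60543/10082) = 28224 + 1394885079/10082 = 1679439447/10082 ≈ 1.6658e+5)
75*1344 + J = 75*1344 + 1679439447/10082 = 100800 + 1679439447/10082 = 2695705047/10082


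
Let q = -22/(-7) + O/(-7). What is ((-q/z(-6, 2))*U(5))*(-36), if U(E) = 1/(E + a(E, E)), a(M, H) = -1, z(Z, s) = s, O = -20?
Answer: 27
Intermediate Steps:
q = 6 (q = -22/(-7) - 20/(-7) = -22*(-⅐) - 20*(-⅐) = 22/7 + 20/7 = 6)
U(E) = 1/(-1 + E) (U(E) = 1/(E - 1) = 1/(-1 + E))
((-q/z(-6, 2))*U(5))*(-36) = ((-6/2)/(-1 + 5))*(-36) = (-6/2/4)*(-36) = (-1*3*(¼))*(-36) = -3*¼*(-36) = -¾*(-36) = 27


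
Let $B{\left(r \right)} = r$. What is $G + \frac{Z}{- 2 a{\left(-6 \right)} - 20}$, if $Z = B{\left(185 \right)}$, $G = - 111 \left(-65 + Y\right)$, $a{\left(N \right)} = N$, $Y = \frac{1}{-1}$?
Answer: $\frac{58423}{8} \approx 7302.9$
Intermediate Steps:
$Y = -1$
$G = 7326$ ($G = - 111 \left(-65 - 1\right) = \left(-111\right) \left(-66\right) = 7326$)
$Z = 185$
$G + \frac{Z}{- 2 a{\left(-6 \right)} - 20} = 7326 + \frac{185}{\left(-2\right) \left(-6\right) - 20} = 7326 + \frac{185}{12 - 20} = 7326 + \frac{185}{-8} = 7326 + 185 \left(- \frac{1}{8}\right) = 7326 - \frac{185}{8} = \frac{58423}{8}$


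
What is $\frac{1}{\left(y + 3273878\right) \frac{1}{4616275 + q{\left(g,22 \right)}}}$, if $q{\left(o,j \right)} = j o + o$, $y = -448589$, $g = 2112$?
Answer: $\frac{4664851}{2825289} \approx 1.6511$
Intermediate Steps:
$q{\left(o,j \right)} = o + j o$
$\frac{1}{\left(y + 3273878\right) \frac{1}{4616275 + q{\left(g,22 \right)}}} = \frac{1}{\left(-448589 + 3273878\right) \frac{1}{4616275 + 2112 \left(1 + 22\right)}} = \frac{1}{2825289 \frac{1}{4616275 + 2112 \cdot 23}} = \frac{1}{2825289 \frac{1}{4616275 + 48576}} = \frac{1}{2825289 \cdot \frac{1}{4664851}} = \frac{1}{\frac{2825289}{4664851}} = \frac{4664851}{2825289}$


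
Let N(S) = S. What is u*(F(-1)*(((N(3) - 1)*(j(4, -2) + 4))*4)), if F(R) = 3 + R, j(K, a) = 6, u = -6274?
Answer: -1003840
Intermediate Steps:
u*(F(-1)*(((N(3) - 1)*(j(4, -2) + 4))*4)) = -6274*(3 - 1)*((3 - 1)*(6 + 4))*4 = -12548*(2*10)*4 = -12548*20*4 = -12548*80 = -6274*160 = -1003840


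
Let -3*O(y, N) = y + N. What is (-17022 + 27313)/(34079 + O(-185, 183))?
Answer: 30873/102239 ≈ 0.30197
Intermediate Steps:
O(y, N) = -N/3 - y/3 (O(y, N) = -(y + N)/3 = -(N + y)/3 = -N/3 - y/3)
(-17022 + 27313)/(34079 + O(-185, 183)) = (-17022 + 27313)/(34079 + (-1/3*183 - 1/3*(-185))) = 10291/(34079 + (-61 + 185/3)) = 10291/(34079 + 2/3) = 10291/(102239/3) = 10291*(3/102239) = 30873/102239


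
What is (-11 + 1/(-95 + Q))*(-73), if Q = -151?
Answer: 197611/246 ≈ 803.30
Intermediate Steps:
(-11 + 1/(-95 + Q))*(-73) = (-11 + 1/(-95 - 151))*(-73) = (-11 + 1/(-246))*(-73) = (-11 - 1/246)*(-73) = -2707/246*(-73) = 197611/246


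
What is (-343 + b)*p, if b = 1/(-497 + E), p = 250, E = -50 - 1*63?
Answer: -5230775/61 ≈ -85750.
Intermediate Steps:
E = -113 (E = -50 - 63 = -113)
b = -1/610 (b = 1/(-497 - 113) = 1/(-610) = -1/610 ≈ -0.0016393)
(-343 + b)*p = (-343 - 1/610)*250 = -209231/610*250 = -5230775/61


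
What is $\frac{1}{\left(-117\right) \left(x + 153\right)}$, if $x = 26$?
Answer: $- \frac{1}{20943} \approx -4.7749 \cdot 10^{-5}$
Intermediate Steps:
$\frac{1}{\left(-117\right) \left(x + 153\right)} = \frac{1}{\left(-117\right) \left(26 + 153\right)} = \frac{1}{\left(-117\right) 179} = \frac{1}{-20943} = - \frac{1}{20943}$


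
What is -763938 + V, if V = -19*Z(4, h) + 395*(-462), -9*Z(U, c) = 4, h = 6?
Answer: -8517776/9 ≈ -9.4642e+5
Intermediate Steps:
Z(U, c) = -4/9 (Z(U, c) = -⅑*4 = -4/9)
V = -1642334/9 (V = -19*(-4/9) + 395*(-462) = 76/9 - 182490 = -1642334/9 ≈ -1.8248e+5)
-763938 + V = -763938 - 1642334/9 = -8517776/9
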